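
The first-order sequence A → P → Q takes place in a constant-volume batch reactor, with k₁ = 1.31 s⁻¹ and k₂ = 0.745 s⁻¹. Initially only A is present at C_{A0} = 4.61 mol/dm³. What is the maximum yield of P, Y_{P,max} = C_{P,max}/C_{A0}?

0.475

Evaluating C_P at t_opt = ln(k₂/k₁)/(k₂−k₁) gives C_{P,max}/C_{A0} = (k₁/k₂)^[k₂/(k₂−k₁)].
= (1.31/0.745)^(0.745/(0.745−1.31)) = (1.758)^(-1.319) = 0.4751.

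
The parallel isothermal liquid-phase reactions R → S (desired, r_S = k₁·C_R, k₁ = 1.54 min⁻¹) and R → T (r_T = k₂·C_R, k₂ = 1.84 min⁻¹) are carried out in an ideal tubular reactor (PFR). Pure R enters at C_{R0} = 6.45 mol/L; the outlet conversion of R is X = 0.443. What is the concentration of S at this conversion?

1.30 mol/L

C_R = C_{R0}(1−X) = 3.593 mol/L.
Both paths are first order in R, so the instantaneous fraction to S is constant: dC_S/d(−C_R) = k₁/(k₁+k₂) = 0.4556.
C_S = 0.4556·(C_{R0}−C_R) = 0.4556×2.857 = 1.30 mol/L.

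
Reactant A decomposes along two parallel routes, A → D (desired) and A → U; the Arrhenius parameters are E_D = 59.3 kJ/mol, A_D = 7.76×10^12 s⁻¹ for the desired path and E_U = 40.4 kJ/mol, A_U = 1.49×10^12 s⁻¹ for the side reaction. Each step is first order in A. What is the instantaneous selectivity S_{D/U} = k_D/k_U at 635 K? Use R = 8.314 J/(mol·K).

0.145

k_D/k_U = (A_D/A_U)·exp[−(E_D−E_U)/(RT)] = (A_D/A_U)·exp[(E_U−E_D)/(RT)].
(E_U−E_D)/(RT) = (40.4−59.3)×10³/(8.314×635) = -18900/5279 = -3.580.
k_D/k_U = (7.76×10^12/1.49×10^12)·exp(-3.580) = 5.208 × 0.02788 = 0.145.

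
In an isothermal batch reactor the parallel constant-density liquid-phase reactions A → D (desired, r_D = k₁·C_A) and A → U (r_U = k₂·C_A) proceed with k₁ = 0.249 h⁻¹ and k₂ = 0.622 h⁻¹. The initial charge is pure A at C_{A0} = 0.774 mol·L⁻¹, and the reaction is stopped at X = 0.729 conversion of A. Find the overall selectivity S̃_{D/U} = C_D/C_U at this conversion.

0.400

C_A = C_{A0}(1−X) = 0.2098 mol·L⁻¹.
Both paths are first order in A, so the instantaneous fraction to D is constant: dC_D/d(−C_A) = k₁/(k₁+k₂) = 0.2859.
C_D = 0.2859·(C_{A0}−C_A) = 0.2859×0.5642 = 0.161 mol·L⁻¹.
C_U = (C_{A0}−C_A)−C_D = 0.4029 mol·L⁻¹; S̃_{D/U} = 0.1613/0.4029 = 0.400.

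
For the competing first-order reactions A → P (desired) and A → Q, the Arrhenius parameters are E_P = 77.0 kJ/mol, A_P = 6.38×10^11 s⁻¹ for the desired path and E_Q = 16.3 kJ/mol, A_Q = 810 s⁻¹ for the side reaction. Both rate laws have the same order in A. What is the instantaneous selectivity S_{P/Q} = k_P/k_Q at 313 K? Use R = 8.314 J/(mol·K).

0.0584

k_P/k_Q = (A_P/A_Q)·exp[−(E_P−E_Q)/(RT)] = (A_P/A_Q)·exp[(E_Q−E_P)/(RT)].
(E_Q−E_P)/(RT) = (16.3−77.0)×10³/(8.314×313) = -60700/2602 = -23.33.
k_P/k_Q = (6.38×10^11/810)·exp(-23.33) = 7.877×10^8 × 7.409×10^-11 = 0.0584.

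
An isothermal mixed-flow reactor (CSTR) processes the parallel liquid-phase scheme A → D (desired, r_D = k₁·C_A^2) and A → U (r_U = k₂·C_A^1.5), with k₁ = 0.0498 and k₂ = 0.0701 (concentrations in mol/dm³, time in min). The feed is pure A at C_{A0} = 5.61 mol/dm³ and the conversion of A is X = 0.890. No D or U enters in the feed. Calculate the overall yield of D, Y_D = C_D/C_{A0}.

Exit C_A = C_{A0}(1−X) = 5.61×0.110 = 0.6171 mol/dm³.
A CSTR operates uniformly at the exit composition, giving r_D = 0.01896 and r_U = 0.03398 (each k·C_A^n at C_A = 0.6171).
Fraction of consumed A going to D: r_D/(r_D+r_U) = 0.3582.
C_D = 0.3582·C_{A0}·X = 0.3582×5.61×0.890 = 1.79 mol/dm³; Y_D = C_D/C_{A0} = 0.319.

0.319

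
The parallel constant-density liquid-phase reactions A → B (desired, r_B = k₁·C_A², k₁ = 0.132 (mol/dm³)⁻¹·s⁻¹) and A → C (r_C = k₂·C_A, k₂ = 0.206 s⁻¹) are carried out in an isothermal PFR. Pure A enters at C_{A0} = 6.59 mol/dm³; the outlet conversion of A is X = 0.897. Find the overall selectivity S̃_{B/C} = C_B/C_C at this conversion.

C_A = C_{A0}(1−X) = 0.6788 mol/dm³.
Along a PFR/batch, dC_C/dC_A = −r_C/(r_B+r_C) = −k₂/(k₂+k₁·C_A).
Integrating from C_{A0} to C_A: C_C = (0.206/0.132)·ln[(0.206+0.132·6.59)/(0.206+0.132·0.679)] = 1.561·ln(1.076/0.2956) = 2.016 mol/dm³.
Then C_B = (C_{A0}−C_A) − C_C = 5.911 − 2.016 = 3.895 mol/dm³.
S̃_{B/C} = C_B/C_C = 3.895/2.016 = 1.93.

1.93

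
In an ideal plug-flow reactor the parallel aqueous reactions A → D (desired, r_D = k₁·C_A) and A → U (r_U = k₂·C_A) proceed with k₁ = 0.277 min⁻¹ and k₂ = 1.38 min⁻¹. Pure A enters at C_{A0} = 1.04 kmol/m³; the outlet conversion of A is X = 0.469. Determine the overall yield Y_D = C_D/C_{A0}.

C_A = C_{A0}(1−X) = 0.5522 kmol/m³.
Both paths are first order in A, so the instantaneous fraction to D is constant: dC_D/d(−C_A) = k₁/(k₁+k₂) = 0.1672.
C_D = 0.1672·(C_{A0}−C_A) = 0.1672×0.4878 = 0.0815 kmol/m³.
Y_D = C_D/C_{A0} = 0.08154/1.04 = 0.0784.

0.0784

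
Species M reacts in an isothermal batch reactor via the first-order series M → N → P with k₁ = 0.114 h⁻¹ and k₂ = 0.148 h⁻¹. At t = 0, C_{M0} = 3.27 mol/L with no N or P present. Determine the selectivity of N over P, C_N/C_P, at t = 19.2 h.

0.254

The intermediate concentration in a first-order A→B→C sequence is C_N = k₁C_{M0}(e^(−k₁t) − e^(−k₂t))/(k₂−k₁).
e^(−k₁t) = e^(−0.114×19.2) = e^(−2.189) = 0.1121; e^(−k₂t) = e^(−2.842) = 0.05833.
C_N = 0.114×3.27/(0.148−0.114) × (0.1121−0.05833) = 10.96×0.05372 = 0.5890 mol/L.
C_M = C_{M0}e^(−k₁t) = 0.3664 mol/L, so C_P = C_{M0}−C_M−C_N = 2.315 mol/L; C_N/C_P = 0.254.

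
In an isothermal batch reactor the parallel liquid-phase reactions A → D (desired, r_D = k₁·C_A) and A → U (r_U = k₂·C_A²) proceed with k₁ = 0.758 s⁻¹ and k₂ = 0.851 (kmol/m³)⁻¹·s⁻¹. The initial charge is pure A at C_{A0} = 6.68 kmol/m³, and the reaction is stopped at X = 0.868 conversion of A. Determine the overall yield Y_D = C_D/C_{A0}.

C_A = C_{A0}(1−X) = 0.8818 kmol/m³.
Along a PFR/batch, dC_D/dC_A = −r_D/(r_D+r_U) = −k₁/(k₁+k₂·C_A).
Integrating from C_{A0} to C_A: C_D = (0.758/0.851)·ln[(0.758+0.851·6.68)/(0.758+0.851·0.882)] = 0.8907·ln(6.443/1.508) = 1.293 kmol/m³.
Y_D = C_D/C_{A0} = 1.293/6.68 = 0.194.

0.194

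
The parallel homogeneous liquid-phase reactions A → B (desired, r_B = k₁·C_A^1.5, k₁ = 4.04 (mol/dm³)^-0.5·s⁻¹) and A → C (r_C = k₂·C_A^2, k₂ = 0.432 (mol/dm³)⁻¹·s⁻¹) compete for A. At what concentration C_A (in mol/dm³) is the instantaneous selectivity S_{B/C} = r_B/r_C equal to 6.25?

2.24 mol/dm³

S_{B/C} = (k₁/k₂)·C_A^-0.5 ⇒ C_A = (S·k₂/k₁)^(-2).
= (6.25×0.432/4.04)^(-2) = (0.6683)^(-2) = 2.24 mol/dm³.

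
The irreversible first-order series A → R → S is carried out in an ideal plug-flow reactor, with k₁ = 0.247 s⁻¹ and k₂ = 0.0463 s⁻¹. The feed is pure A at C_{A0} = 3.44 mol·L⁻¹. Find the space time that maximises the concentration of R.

8.34 s

For first-order series the maximum of C_R occurs at τ_opt = ln(k₂/k₁)/(k₂−k₁).
= ln(0.0463/0.247)/(0.0463−0.247) = ln(0.1874)/-0.2007 = -1.674/-0.2007 = 8.34 s.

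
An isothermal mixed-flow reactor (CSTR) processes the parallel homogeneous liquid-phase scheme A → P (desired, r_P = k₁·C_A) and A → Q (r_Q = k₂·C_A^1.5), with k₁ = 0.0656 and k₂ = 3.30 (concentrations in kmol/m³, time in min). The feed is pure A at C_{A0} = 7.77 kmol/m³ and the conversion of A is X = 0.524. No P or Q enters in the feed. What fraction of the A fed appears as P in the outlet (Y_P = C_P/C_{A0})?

0.00536

Exit C_A = C_{A0}(1−X) = 7.77×0.476 = 3.699 kmol/m³.
Rates in a CSTR are evaluated at the outlet concentration: r_P = 0.0656×3.699 = 0.2426, r_Q = 3.30×3.699^1.5 = 23.47.
Fraction of consumed A going to P: r_P/(r_P+r_Q) = 0.01023.
C_P = 0.01023·C_{A0}·X = 0.01023×7.77×0.524 = 0.0417 kmol/m³; Y_P = C_P/C_{A0} = 0.00536.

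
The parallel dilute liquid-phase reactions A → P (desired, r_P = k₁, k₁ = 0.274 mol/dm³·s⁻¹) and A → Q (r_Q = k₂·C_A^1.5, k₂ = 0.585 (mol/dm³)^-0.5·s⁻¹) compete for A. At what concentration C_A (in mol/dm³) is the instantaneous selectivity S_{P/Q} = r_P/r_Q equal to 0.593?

0.854 mol/dm³

S_{P/Q} = (k₁/k₂)·C_A^-1.5 ⇒ C_A = (S·k₂/k₁)^(1/(-1.5)).
= (0.593×0.585/0.274)^(-0.6667) = (1.266)^(-0.6667) = 0.854 mol/dm³.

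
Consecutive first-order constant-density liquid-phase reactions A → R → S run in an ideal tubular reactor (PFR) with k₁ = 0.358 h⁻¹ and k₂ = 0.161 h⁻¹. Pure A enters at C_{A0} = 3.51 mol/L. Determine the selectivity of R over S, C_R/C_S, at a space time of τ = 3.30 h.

2.80

For first-order series with pure A initially, C_R(τ) = k₁C_{A0}/(k₂−k₁)·(e^(−k₁τ) − e^(−k₂τ)).
e^(−k₁τ) = e^(−0.358×3.30) = e^(−1.181) = 0.3068; e^(−k₂τ) = e^(−0.5313) = 0.5878.
C_R = 0.358×3.51/(0.161−0.358) × (0.3068−0.5878) = (-6.379)×(-0.2810) = 1.792 mol/L.
C_A = C_{A0}e^(−k₁τ) = 1.077 mol/L, so C_S = C_{A0}−C_A−C_R = 0.6406 mol/L; C_R/C_S = 2.80.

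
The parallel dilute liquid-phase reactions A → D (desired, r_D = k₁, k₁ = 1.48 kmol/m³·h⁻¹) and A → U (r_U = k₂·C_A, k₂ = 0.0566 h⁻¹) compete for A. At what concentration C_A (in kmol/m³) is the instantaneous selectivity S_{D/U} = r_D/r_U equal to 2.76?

9.47 kmol/m³

S_{D/U} = (k₁/k₂)·C_A⁻¹ ⇒ C_A = (S·k₂/k₁)^(-1).
= (2.76×0.0566/1.48)^(-1) = (0.1056)^(-1) = 9.47 kmol/m³.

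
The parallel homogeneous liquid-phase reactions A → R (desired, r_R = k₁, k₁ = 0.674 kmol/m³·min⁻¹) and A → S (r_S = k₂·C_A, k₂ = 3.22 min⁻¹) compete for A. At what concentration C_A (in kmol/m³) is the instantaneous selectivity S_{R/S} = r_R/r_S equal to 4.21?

0.0497 kmol/m³

S_{R/S} = (k₁/k₂)·C_A⁻¹ ⇒ C_A = (S·k₂/k₁)^(-1).
= (4.21×3.22/0.674)^(-1) = (20.11)^(-1) = 0.0497 kmol/m³.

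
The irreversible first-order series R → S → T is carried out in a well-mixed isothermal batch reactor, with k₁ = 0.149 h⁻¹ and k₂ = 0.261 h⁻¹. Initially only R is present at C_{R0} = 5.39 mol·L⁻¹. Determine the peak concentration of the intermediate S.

For a first-order series the maximum intermediate yield is C_{S,max}/C_{R0} = (k₁/k₂)^[k₂/(k₂−k₁)].
= (0.149/0.261)^(0.261/(0.261−0.149)) = (0.5709)^(2.330) = 0.2708.
C_{S,max} = 0.2708×5.39 = 1.46 mol·L⁻¹.

1.46 mol·L⁻¹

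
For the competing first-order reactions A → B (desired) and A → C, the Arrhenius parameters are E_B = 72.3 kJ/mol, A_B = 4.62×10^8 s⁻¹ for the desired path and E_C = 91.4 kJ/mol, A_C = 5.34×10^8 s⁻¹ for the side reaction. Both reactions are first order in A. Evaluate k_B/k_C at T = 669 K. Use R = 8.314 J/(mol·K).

26.8

k_B/k_C = (A_B/A_C)·exp[−(E_B−E_C)/(RT)] = (A_B/A_C)·exp[(E_C−E_B)/(RT)].
(E_C−E_B)/(RT) = (91.4−72.3)×10³/(8.314×669) = 19100/5562 = 3.434.
k_B/k_C = (4.62×10^8/5.34×10^8)·exp(3.434) = 0.8652 × 31.00 = 26.8.
Since E_B < E_C, lowering the temperature improves selectivity toward B.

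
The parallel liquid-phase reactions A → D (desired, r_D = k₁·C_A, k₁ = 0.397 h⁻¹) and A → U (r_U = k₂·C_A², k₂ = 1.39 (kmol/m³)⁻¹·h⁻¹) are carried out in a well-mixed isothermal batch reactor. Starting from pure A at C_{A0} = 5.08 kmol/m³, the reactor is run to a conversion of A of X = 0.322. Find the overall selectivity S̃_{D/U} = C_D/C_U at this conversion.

C_A = C_{A0}(1−X) = 3.444 kmol/m³.
Along a PFR/batch, dC_D/dC_A = −r_D/(r_D+r_U) = −k₁/(k₁+k₂·C_A).
Integrating from C_{A0} to C_A: C_D = (0.397/1.39)·ln[(0.397+1.39·5.08)/(0.397+1.39·3.44)] = 0.2856·ln(7.458/5.184) = 0.1039 kmol/m³.
C_U = (C_{A0}−C_A)−C_D = 1.532 kmol/m³; S̃_{D/U} = 0.1039/1.532 = 0.0678.

0.0678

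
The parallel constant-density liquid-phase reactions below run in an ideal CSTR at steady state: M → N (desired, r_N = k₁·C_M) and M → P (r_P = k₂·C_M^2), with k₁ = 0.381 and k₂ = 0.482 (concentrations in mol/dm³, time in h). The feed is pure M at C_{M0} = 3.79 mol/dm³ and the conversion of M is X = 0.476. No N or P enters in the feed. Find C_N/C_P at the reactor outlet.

Exit C_M = C_{M0}(1−X) = 3.79×0.524 = 1.986 mol/dm³.
Rates in a CSTR are evaluated at the outlet concentration: r_N = 0.381×1.986 = 0.7567, r_P = 0.482×1.986^2 = 1.901.
Overall selectivity = C_N/C_P = r_Nτ/(r_Pτ) = r_N/r_P = 0.398.

0.398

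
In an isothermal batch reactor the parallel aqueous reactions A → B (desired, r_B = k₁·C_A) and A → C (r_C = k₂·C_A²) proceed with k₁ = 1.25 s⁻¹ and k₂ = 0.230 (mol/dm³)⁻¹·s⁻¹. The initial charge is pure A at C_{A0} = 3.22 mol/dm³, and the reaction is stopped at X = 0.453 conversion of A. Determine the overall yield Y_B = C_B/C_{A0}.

C_A = C_{A0}(1−X) = 1.761 mol/dm³.
Along a PFR/batch, dC_B/dC_A = −r_B/(r_B+r_C) = −k₁/(k₁+k₂·C_A).
Integrating from C_{A0} to C_A: C_B = (1.25/0.230)·ln[(1.25+0.230·3.22)/(1.25+0.230·1.76)] = 5.435·ln(1.991/1.655) = 1.003 mol/dm³.
Y_B = C_B/C_{A0} = 1.003/3.22 = 0.312.

0.312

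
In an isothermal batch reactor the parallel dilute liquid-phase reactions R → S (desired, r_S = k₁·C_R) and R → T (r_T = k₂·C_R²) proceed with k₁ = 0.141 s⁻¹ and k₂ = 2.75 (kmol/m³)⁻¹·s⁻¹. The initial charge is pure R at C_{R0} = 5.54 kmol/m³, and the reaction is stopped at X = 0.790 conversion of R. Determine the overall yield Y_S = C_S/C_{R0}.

0.0141

C_R = C_{R0}(1−X) = 1.163 kmol/m³.
Along a PFR/batch, dC_S/dC_R = −r_S/(r_S+r_T) = −k₁/(k₁+k₂·C_R).
Integrating from C_{R0} to C_R: C_S = (0.141/2.75)·ln[(0.141+2.75·5.54)/(0.141+2.75·1.16)] = 0.05127·ln(15.38/3.340) = 0.07828 kmol/m³.
Y_S = C_S/C_{R0} = 0.07828/5.54 = 0.0141.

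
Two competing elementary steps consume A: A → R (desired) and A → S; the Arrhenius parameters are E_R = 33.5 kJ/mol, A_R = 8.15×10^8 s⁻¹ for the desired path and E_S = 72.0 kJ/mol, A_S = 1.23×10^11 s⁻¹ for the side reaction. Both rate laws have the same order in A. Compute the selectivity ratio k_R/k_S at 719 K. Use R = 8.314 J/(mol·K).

4.15

Since both paths have the same order in A, the concentration cancels and S_{R/S} = k_R/k_S = (A_R/A_S)·exp[(E_S−E_R)/(RT)].
(E_S−E_R)/(RT) = (72.0−33.5)×10³/(8.314×719) = 38500/5978 = 6.441.
k_R/k_S = (8.15×10^8/1.23×10^11)·exp(6.441) = 0.006626 × 626.7 = 4.15.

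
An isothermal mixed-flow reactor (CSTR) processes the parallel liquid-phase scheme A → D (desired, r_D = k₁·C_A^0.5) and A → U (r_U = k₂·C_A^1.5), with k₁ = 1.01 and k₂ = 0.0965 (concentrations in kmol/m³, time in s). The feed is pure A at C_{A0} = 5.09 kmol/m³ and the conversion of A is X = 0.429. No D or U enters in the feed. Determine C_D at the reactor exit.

1.71 kmol/m³

Exit C_A = C_{A0}(1−X) = 5.09×0.571 = 2.906 kmol/m³.
In a CSTR the entire volume is at exit conditions, so r_D = 1.01×2.906^0.5 = 1.722 and r_U = 0.0965×2.906^1.5 = 0.4781.
Fraction of consumed A going to D: r_D/(r_D+r_U) = 0.7827.
C_D = 0.7827·C_{A0}·X = 0.7827×5.09×0.429 = 1.71 kmol/m³.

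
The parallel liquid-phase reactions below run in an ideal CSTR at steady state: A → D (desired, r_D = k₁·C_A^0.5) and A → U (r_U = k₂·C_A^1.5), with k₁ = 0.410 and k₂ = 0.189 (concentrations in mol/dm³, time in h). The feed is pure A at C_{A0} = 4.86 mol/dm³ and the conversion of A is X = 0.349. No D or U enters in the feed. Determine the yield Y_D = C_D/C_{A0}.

Exit C_A = C_{A0}(1−X) = 4.86×0.651 = 3.164 mol/dm³.
A CSTR operates uniformly at the exit composition, giving r_D = 0.7293 and r_U = 1.064 (each k·C_A^n at C_A = 3.164).
Fraction of consumed A going to D: r_D/(r_D+r_U) = 0.4068.
C_D = 0.4068·C_{A0}·X = 0.4068×4.86×0.349 = 0.690 mol/dm³; Y_D = C_D/C_{A0} = 0.142.

0.142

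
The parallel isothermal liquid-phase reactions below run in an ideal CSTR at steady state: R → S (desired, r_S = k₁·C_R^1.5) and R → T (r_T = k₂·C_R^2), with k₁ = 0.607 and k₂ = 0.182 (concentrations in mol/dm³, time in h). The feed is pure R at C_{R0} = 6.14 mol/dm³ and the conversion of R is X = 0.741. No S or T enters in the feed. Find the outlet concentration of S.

Exit C_R = C_{R0}(1−X) = 6.14×0.259 = 1.590 mol/dm³.
In a CSTR the entire volume is at exit conditions, so r_S = 0.607×1.590^1.5 = 1.217 and r_T = 0.182×1.590^2 = 0.4603.
Fraction of consumed R going to S: r_S/(r_S+r_T) = 0.7256.
C_S = 0.7256·C_{R0}·X = 0.7256×6.14×0.741 = 3.30 mol/dm³.

3.30 mol/dm³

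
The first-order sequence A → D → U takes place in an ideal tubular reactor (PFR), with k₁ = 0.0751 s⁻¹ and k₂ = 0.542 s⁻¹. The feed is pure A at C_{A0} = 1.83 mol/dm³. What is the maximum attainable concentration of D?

0.185 mol/dm³

For a first-order series the maximum intermediate yield is C_{D,max}/C_{A0} = (k₁/k₂)^[k₂/(k₂−k₁)].
= (0.0751/0.542)^(0.542/(0.542−0.0751)) = (0.1386)^(1.161) = 0.1008.
C_{D,max} = 0.1008×1.83 = 0.185 mol/dm³.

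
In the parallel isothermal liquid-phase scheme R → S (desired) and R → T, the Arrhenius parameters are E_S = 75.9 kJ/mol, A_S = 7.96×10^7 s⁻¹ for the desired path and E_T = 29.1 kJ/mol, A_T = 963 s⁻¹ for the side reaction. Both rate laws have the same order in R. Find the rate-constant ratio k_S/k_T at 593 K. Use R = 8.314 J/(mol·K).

Since both paths have the same order in R, the concentration cancels and S_{S/T} = k_S/k_T = (A_S/A_T)·exp[(E_T−E_S)/(RT)].
(E_T−E_S)/(RT) = (29.1−75.9)×10³/(8.314×593) = -46800/4930 = -9.493.
k_S/k_T = (7.96×10^7/963)·exp(-9.493) = 82658 × 7.541×10^-5 = 6.23.

6.23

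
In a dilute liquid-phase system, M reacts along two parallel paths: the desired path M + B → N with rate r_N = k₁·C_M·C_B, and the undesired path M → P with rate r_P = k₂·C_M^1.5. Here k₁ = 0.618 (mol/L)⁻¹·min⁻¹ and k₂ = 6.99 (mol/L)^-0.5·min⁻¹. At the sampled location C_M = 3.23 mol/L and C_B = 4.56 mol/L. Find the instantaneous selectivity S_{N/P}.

0.224

S_{N/P} = r_N/r_P = (k₁·C_M·C_B)/(k₂·C_M^1.5) = (k₁/k₂)·C_M^-0.5·C_B.
= (0.618×3.230×4.560) / (6.99×3.230^1.5) = 9.102/40.58 = 0.224.
The undesired path is higher order in M, so low C_M (CSTR or dilute feed) favours N.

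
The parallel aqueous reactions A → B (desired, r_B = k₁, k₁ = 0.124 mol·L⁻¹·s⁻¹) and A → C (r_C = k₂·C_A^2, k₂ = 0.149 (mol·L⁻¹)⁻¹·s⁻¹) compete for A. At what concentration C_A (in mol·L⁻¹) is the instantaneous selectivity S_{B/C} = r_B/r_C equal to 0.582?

1.20 mol·L⁻¹

S_{B/C} = (k₁/k₂)·C_A^-2 ⇒ C_A = (S·k₂/k₁)^(-0.5).
= (0.582×0.149/0.124)^(-0.5) = (0.6993)^(-0.5) = 1.20 mol·L⁻¹.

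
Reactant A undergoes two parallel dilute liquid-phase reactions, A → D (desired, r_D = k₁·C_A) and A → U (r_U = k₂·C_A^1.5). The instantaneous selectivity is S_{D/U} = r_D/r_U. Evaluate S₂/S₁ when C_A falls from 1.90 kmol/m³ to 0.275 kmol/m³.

S_{D/U} = (k₁/k₂)·C_A^-0.5, so S₂/S₁ = (C_{A,2}/C_{A,1})^-0.5.
= (0.275/1.90)^(-0.5) = (0.1447)^(-0.5) = 2.63.
Selectivity toward D rises as C_A falls — low-concentration operation is favoured.

2.63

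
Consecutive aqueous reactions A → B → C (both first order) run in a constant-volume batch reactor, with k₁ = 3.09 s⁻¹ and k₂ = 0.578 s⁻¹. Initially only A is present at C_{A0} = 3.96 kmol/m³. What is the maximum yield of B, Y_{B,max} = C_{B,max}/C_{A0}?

For a first-order series the maximum intermediate yield is C_{B,max}/C_{A0} = (k₁/k₂)^[k₂/(k₂−k₁)].
= (3.09/0.578)^(0.578/(0.578−3.09)) = (5.346)^(-0.2301) = 0.6800.

0.680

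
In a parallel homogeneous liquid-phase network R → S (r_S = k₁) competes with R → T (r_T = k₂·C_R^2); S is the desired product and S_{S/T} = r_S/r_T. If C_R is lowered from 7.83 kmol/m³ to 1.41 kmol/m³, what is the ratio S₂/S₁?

S_{S/T} = (k₁/k₂)·C_R^-2, so S₂/S₁ = (C_{R,2}/C_{R,1})^-2.
= (1.41/7.83)^(-2) = (0.1801)^(-2) = 30.8.
Selectivity toward S rises as C_R falls — low-concentration operation is favoured.

30.8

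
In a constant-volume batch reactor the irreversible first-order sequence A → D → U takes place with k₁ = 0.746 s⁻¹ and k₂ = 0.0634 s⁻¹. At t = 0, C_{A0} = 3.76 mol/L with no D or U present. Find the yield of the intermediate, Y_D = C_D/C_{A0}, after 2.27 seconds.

For first-order series with pure A initially, C_D(t) = k₁C_{A0}/(k₂−k₁)·(e^(−k₁t) − e^(−k₂t)).
e^(−k₁t) = e^(−0.746×2.27) = e^(−1.693) = 0.1839; e^(−k₂t) = e^(−0.1439) = 0.8660.
C_D = 0.746×3.76/(0.0634−0.746) × (0.1839−0.8660) = (-4.109)×(-0.6821) = 2.803 mol/L.
Y_D = C_D/C_{A0} = 2.803/3.76 = 0.745.

0.745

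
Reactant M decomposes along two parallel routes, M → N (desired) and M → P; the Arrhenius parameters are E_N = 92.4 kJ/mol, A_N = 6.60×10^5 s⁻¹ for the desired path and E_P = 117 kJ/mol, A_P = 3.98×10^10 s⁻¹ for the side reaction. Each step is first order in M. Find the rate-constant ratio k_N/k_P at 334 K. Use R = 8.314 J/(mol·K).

With equal orders, S_{N/P} = k_N/k_P = (A_N/A_P)·exp[(E_P−E_N)/(RT)].
(E_P−E_N)/(RT) = (117−92.4)×10³/(8.314×334) = 24600/2777 = 8.859.
k_N/k_P = (6.60×10^5/3.98×10^10)·exp(8.859) = 1.658×10^-5 × 7037 = 0.117.

0.117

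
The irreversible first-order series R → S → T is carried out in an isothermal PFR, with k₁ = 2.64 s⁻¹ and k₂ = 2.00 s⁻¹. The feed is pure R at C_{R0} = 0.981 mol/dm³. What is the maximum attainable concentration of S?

For a first-order series the maximum intermediate yield is C_{S,max}/C_{R0} = (k₁/k₂)^[k₂/(k₂−k₁)].
= (2.64/2.00)^(2.00/(2.00−2.64)) = (1.320)^(-3.125) = 0.4200.
C_{S,max} = 0.4200×0.981 = 0.412 mol/dm³.

0.412 mol/dm³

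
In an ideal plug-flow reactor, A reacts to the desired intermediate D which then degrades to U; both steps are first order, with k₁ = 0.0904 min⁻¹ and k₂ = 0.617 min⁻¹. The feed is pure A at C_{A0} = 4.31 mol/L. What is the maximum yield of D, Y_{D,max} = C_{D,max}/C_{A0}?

Evaluating C_D at τ_opt = ln(k₂/k₁)/(k₂−k₁) gives C_{D,max}/C_{A0} = (k₁/k₂)^[k₂/(k₂−k₁)].
= (0.0904/0.617)^(0.617/(0.617−0.0904)) = (0.1465)^(1.172) = 0.1054.

0.105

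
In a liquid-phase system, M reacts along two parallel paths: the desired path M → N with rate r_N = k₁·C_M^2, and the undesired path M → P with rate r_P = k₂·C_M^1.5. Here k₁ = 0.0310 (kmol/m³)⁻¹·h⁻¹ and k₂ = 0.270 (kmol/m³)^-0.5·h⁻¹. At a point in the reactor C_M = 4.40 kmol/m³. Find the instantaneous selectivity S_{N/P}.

0.241

S_{N/P} = r_N/r_P = (k₁·C_M^2)/(k₂·C_M^1.5) = (k₁/k₂)·C_M^0.5.
= (0.0310×4.400^2) / (0.270×4.400^1.5) = 0.6002/2.492 = 0.241.
Since the desired path is higher order in M, keeping C_M high (PFR or concentrated feed) favours N.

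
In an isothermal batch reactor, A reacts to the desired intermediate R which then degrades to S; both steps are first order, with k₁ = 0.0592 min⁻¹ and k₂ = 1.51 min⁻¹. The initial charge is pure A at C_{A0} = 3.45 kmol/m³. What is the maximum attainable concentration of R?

Evaluating C_R at t_opt = ln(k₂/k₁)/(k₂−k₁) gives C_{R,max}/C_{A0} = (k₁/k₂)^[k₂/(k₂−k₁)].
= (0.0592/1.51)^(1.51/(1.51−0.0592)) = (0.03921)^(1.041) = 0.03435.
C_{R,max} = 0.03435×3.45 = 0.119 kmol/m³.

0.119 kmol/m³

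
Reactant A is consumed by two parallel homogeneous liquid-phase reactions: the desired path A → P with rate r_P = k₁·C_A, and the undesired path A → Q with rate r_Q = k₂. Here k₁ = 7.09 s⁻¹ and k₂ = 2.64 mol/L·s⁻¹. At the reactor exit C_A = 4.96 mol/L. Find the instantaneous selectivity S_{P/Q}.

S_{P/Q} = r_P/r_Q = (k₁·C_A)/(k₂) = (k₁/k₂)·C_A.
= (7.09×4.960) / (2.64) = 35.17/2.640 = 13.3.

13.3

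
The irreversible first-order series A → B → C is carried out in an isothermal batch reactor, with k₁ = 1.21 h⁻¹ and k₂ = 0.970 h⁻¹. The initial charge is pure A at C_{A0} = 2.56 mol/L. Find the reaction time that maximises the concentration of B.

0.921 h

The intermediate peaks when r₁ = r₂, i.e. k₁e^(−k₁t) = k₂e^(−k₂t), giving t_opt = ln(k₂/k₁)/(k₂−k₁).
= ln(0.970/1.21)/(0.970−1.21) = ln(0.8017)/-0.2400 = -0.2211/-0.2400 = 0.921 h.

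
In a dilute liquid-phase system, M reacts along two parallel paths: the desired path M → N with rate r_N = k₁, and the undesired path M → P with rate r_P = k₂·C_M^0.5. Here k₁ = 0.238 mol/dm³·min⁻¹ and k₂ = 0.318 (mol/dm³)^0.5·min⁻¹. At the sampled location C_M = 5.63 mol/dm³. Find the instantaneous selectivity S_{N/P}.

S_{N/P} = r_N/r_P = (k₁)/(k₂·C_M^0.5) = (k₁/k₂)·C_M^-0.5.
= (0.238) / (0.318×5.630^0.5) = 0.2380/0.7545 = 0.315.

0.315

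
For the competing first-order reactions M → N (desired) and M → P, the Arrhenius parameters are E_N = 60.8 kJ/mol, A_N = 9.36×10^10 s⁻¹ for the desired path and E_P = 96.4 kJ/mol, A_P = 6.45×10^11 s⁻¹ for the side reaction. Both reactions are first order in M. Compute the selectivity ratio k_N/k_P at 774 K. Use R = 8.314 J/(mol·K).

36.7

With equal orders, S_{N/P} = k_N/k_P = (A_N/A_P)·exp[(E_P−E_N)/(RT)].
(E_P−E_N)/(RT) = (96.4−60.8)×10³/(8.314×774) = 35600/6435 = 5.532.
k_N/k_P = (9.36×10^10/6.45×10^11)·exp(5.532) = 0.1451 × 252.7 = 36.7.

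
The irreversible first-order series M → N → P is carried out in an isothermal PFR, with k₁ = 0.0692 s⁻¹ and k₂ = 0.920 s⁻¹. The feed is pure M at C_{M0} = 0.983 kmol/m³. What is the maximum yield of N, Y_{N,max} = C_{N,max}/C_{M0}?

0.0609

For a first-order series the maximum intermediate yield is C_{N,max}/C_{M0} = (k₁/k₂)^[k₂/(k₂−k₁)].
= (0.0692/0.920)^(0.920/(0.920−0.0692)) = (0.07522)^(1.081) = 0.06094.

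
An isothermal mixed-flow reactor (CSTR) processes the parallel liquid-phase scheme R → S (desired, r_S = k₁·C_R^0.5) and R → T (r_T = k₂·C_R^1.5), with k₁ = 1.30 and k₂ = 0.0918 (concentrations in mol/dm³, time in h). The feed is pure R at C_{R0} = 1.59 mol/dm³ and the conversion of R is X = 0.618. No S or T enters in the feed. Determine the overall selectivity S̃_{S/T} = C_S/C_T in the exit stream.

Exit C_R = C_{R0}(1−X) = 1.59×0.382 = 0.6074 mol/dm³.
A CSTR operates uniformly at the exit composition, giving r_S = 1.013 and r_T = 0.04345 (each k·C_R^n at C_R = 0.6074).
Overall selectivity = C_S/C_T = r_Sτ/(r_Tτ) = r_S/r_T = 23.3.

23.3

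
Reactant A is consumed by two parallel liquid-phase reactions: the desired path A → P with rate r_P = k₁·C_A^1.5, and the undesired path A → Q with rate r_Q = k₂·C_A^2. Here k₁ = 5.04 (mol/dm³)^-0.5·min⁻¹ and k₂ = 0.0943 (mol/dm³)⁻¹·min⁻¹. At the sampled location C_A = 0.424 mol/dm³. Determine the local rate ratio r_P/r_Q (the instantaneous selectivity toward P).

82.1

S_{P/Q} = r_P/r_Q = (k₁·C_A^1.5)/(k₂·C_A^2) = (k₁/k₂)·C_A^-0.5.
= (5.04×0.4240^1.5) / (0.0943×0.4240^2) = 1.391/0.01695 = 82.1.
The undesired path is higher order in A, so low C_A (CSTR or dilute feed) favours P.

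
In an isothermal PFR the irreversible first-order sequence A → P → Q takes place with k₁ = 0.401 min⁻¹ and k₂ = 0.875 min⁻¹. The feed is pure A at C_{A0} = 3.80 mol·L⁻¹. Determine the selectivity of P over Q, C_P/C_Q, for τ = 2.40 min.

0.551

For first-order series with pure A initially, C_P(τ) = k₁C_{A0}/(k₂−k₁)·(e^(−k₁τ) − e^(−k₂τ)).
e^(−k₁τ) = e^(−0.401×2.40) = e^(−0.9624) = 0.3820; e^(−k₂τ) = e^(−2.100) = 0.1225.
C_P = 0.401×3.80/(0.875−0.401) × (0.3820−0.1225) = 3.215×0.2595 = 0.8343 mol·L⁻¹.
C_A = C_{A0}e^(−k₁τ) = 1.452 mol·L⁻¹, so C_Q = C_{A0}−C_A−C_P = 1.514 mol·L⁻¹; C_P/C_Q = 0.551.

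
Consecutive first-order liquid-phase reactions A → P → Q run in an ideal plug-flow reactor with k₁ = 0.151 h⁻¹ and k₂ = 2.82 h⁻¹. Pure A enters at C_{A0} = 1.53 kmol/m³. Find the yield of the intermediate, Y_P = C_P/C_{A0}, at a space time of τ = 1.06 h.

0.0454

Solving the coupled first-order balances gives C_P(τ) = [k₁/(k₂−k₁)]·C_{A0}·(e^(−k₁τ) − e^(−k₂τ)).
e^(−k₁τ) = e^(−0.151×1.06) = e^(−0.1601) = 0.8521; e^(−k₂τ) = e^(−2.989) = 0.05033.
C_P = 0.151×1.53/(2.82−0.151) × (0.8521−0.05033) = 0.08656×0.8018 = 0.06940 kmol/m³.
Y_P = C_P/C_{A0} = 0.06940/1.53 = 0.0454.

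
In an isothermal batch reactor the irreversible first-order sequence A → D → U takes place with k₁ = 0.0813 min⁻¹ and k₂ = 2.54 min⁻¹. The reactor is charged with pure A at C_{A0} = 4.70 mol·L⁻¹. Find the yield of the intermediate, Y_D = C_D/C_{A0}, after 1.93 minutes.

For first-order series with pure A initially, C_D(t) = k₁C_{A0}/(k₂−k₁)·(e^(−k₁t) − e^(−k₂t)).
e^(−k₁t) = e^(−0.0813×1.93) = e^(−0.1569) = 0.8548; e^(−k₂t) = e^(−4.902) = 0.007430.
C_D = 0.0813×4.70/(2.54−0.0813) × (0.8548−0.007430) = 0.1554×0.8474 = 0.1317 mol·L⁻¹.
Y_D = C_D/C_{A0} = 0.1317/4.70 = 0.0280.

0.0280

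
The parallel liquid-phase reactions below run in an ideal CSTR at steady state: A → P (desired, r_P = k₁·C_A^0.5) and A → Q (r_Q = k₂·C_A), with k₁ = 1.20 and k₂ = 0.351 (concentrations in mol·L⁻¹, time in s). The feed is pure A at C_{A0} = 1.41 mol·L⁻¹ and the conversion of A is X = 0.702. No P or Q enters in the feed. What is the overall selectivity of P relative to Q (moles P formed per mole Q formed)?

Exit C_A = C_{A0}(1−X) = 1.41×0.298 = 0.4202 mol·L⁻¹.
Rates in a CSTR are evaluated at the outlet concentration: r_P = 1.20×0.4202^0.5 = 0.7779, r_Q = 0.351×0.4202 = 0.1475.
Overall selectivity = C_P/C_Q = r_Pτ/(r_Qτ) = r_P/r_Q = 5.27.

5.27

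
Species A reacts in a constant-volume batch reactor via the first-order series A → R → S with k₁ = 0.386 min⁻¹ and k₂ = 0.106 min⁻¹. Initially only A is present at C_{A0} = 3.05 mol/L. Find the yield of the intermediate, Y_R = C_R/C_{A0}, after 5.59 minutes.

The intermediate concentration in a first-order A→B→C sequence is C_R = k₁C_{A0}(e^(−k₁t) − e^(−k₂t))/(k₂−k₁).
e^(−k₁t) = e^(−0.386×5.59) = e^(−2.158) = 0.1156; e^(−k₂t) = e^(−0.5925) = 0.5529.
C_R = 0.386×3.05/(0.106−0.386) × (0.1156−0.5529) = (-4.205)×(-0.4373) = 1.839 mol/L.
Y_R = C_R/C_{A0} = 1.839/3.05 = 0.603.

0.603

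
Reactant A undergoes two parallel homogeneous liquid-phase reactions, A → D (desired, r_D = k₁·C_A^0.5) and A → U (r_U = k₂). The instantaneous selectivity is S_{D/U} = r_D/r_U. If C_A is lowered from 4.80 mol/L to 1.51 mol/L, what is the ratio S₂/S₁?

0.561

S_{D/U} = (k₁/k₂)·C_A^0.5, so S₂/S₁ = (C_{A,2}/C_{A,1})^0.5.
= (1.51/4.80)^0.5 = (0.3146)^0.5 = 0.561.
Selectivity toward D falls as C_A falls — high-concentration operation is favoured.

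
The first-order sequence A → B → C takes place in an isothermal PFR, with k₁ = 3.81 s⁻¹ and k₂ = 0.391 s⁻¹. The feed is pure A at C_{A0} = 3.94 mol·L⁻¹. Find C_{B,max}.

At the optimum, C_{B,max}/C_{A0} = (k₁/k₂)^[k₂/(k₂−k₁)].
= (3.81/0.391)^(0.391/(0.391−3.81)) = (9.744)^(-0.1144) = 0.7708.
C_{B,max} = 0.7708×3.94 = 3.04 mol·L⁻¹.

3.04 mol·L⁻¹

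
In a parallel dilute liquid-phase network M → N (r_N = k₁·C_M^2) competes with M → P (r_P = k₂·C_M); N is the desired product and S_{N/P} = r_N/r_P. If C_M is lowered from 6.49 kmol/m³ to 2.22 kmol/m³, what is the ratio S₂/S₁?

S_{N/P} = (k₁/k₂)·C_M, so S₂/S₁ = (C_{M,2}/C_{M,1}).
= 2.22/6.49 = 0.342.

0.342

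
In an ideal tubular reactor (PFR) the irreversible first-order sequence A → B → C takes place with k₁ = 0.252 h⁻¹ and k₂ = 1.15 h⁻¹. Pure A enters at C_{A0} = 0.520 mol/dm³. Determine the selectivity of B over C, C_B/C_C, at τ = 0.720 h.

For first-order series with pure A initially, C_B(τ) = k₁C_{A0}/(k₂−k₁)·(e^(−k₁τ) − e^(−k₂τ)).
e^(−k₁τ) = e^(−0.252×0.720) = e^(−0.1814) = 0.8341; e^(−k₂τ) = e^(−0.8280) = 0.4369.
C_B = 0.252×0.520/(1.15−0.252) × (0.8341−0.4369) = 0.1459×0.3971 = 0.05795 mol/dm³.
C_A = C_{A0}e^(−k₁τ) = 0.4337 mol/dm³, so C_C = C_{A0}−C_A−C_B = 0.02833 mol/dm³; C_B/C_C = 2.05.

2.05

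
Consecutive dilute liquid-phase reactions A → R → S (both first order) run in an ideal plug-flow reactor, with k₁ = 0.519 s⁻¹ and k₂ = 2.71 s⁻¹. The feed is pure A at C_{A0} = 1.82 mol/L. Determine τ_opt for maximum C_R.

For first-order series the maximum of C_R occurs at τ_opt = ln(k₂/k₁)/(k₂−k₁).
= ln(2.71/0.519)/(2.71−0.519) = ln(5.222)/2.191 = 1.653/2.191 = 0.754 s.

0.754 s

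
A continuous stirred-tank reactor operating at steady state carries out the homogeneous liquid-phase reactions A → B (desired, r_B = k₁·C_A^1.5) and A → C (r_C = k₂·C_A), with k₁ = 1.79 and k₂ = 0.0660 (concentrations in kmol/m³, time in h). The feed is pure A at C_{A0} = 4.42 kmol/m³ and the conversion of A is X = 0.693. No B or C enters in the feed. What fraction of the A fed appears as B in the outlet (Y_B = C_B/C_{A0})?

Exit C_A = C_{A0}(1−X) = 4.42×0.307 = 1.357 kmol/m³.
In a CSTR the entire volume is at exit conditions, so r_B = 1.79×1.357^1.5 = 2.829 and r_C = 0.0660×1.357 = 0.08956.
Fraction of consumed A going to B: r_B/(r_B+r_C) = 0.9693.
C_B = 0.9693·C_{A0}·X = 0.9693×4.42×0.693 = 2.97 kmol/m³; Y_B = C_B/C_{A0} = 0.672.

0.672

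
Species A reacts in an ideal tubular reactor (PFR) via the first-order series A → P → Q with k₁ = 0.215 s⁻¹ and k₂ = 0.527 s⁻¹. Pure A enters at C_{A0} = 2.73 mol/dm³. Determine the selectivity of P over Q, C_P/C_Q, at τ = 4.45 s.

Solving the coupled first-order balances gives C_P(τ) = [k₁/(k₂−k₁)]·C_{A0}·(e^(−k₁τ) − e^(−k₂τ)).
e^(−k₁τ) = e^(−0.215×4.45) = e^(−0.9567) = 0.3841; e^(−k₂τ) = e^(−2.345) = 0.09583.
C_P = 0.215×2.73/(0.527−0.215) × (0.3841−0.09583) = 1.881×0.2883 = 0.5424 mol/dm³.
C_A = C_{A0}e^(−k₁τ) = 1.049 mol/dm³, so C_Q = C_{A0}−C_A−C_P = 1.139 mol/dm³; C_P/C_Q = 0.476.

0.476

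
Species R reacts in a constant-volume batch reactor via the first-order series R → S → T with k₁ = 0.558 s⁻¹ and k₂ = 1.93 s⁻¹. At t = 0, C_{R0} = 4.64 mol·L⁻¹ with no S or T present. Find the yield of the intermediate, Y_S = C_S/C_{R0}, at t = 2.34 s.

Solving the coupled first-order balances gives C_S(t) = [k₁/(k₂−k₁)]·C_{R0}·(e^(−k₁t) − e^(−k₂t)).
e^(−k₁t) = e^(−0.558×2.34) = e^(−1.306) = 0.2710; e^(−k₂t) = e^(−4.516) = 0.01093.
C_S = 0.558×4.64/(1.93−0.558) × (0.2710−0.01093) = 1.887×0.2600 = 0.4907 mol·L⁻¹.
Y_S = C_S/C_{R0} = 0.4907/4.64 = 0.106.

0.106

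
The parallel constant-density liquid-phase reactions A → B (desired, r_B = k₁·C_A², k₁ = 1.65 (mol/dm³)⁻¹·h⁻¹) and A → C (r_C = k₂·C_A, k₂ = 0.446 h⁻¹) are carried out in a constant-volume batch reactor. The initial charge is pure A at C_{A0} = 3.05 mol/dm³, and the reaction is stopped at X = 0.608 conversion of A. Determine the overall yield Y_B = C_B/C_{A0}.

0.536

C_A = C_{A0}(1−X) = 1.196 mol/dm³.
Along a PFR/batch, dC_C/dC_A = −r_C/(r_B+r_C) = −k₂/(k₂+k₁·C_A).
Integrating from C_{A0} to C_A: C_C = (0.446/1.65)·ln[(0.446+1.65·3.05)/(0.446+1.65·1.20)] = 0.2703·ln(5.478/2.419) = 0.2210 mol/dm³.
Then C_B = (C_{A0}−C_A) − C_C = 1.854 − 0.2210 = 1.633 mol/dm³.
Y_B = C_B/C_{A0} = 1.633/3.05 = 0.536.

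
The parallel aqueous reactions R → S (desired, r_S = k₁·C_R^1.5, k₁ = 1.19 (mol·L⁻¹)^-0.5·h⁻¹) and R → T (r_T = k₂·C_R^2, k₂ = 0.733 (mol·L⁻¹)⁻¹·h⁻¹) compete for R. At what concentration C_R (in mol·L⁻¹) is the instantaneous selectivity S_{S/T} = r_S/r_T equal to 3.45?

0.221 mol·L⁻¹

S_{S/T} = (k₁/k₂)·C_R^-0.5 ⇒ C_R = (S·k₂/k₁)^(-2).
= (3.45×0.733/1.19)^(-2) = (2.125)^(-2) = 0.221 mol·L⁻¹.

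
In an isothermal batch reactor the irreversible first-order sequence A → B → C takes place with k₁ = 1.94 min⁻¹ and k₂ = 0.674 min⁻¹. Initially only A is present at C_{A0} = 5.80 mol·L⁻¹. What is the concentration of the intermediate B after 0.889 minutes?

For first-order series with pure A initially, C_B(t) = k₁C_{A0}/(k₂−k₁)·(e^(−k₁t) − e^(−k₂t)).
e^(−k₁t) = e^(−1.94×0.889) = e^(−1.725) = 0.1782; e^(−k₂t) = e^(−0.5992) = 0.5493.
C_B = 1.94×5.80/(0.674−1.94) × (0.1782−0.5493) = (-8.888)×(-0.3710) = 3.298 mol·L⁻¹.

3.30 mol·L⁻¹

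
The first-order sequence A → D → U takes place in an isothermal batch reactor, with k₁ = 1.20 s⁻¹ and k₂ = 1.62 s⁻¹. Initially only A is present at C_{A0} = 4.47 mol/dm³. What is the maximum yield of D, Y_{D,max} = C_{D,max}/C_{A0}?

At the optimum, C_{D,max}/C_{A0} = (k₁/k₂)^[k₂/(k₂−k₁)].
= (1.20/1.62)^(1.62/(1.62−1.20)) = (0.7407)^(3.857) = 0.3143.

0.314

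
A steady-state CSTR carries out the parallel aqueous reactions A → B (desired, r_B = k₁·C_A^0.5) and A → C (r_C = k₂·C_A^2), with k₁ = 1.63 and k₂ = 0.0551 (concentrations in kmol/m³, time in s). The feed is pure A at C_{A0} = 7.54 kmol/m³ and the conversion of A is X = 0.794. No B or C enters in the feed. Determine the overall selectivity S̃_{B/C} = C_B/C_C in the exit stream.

Exit C_A = C_{A0}(1−X) = 7.54×0.206 = 1.553 kmol/m³.
Rates in a CSTR are evaluated at the outlet concentration: r_B = 1.63×1.553^0.5 = 2.031, r_C = 0.0551×1.553^2 = 0.1329.
Overall selectivity = C_B/C_C = r_Bτ/(r_Cτ) = r_B/r_C = 15.3.

15.3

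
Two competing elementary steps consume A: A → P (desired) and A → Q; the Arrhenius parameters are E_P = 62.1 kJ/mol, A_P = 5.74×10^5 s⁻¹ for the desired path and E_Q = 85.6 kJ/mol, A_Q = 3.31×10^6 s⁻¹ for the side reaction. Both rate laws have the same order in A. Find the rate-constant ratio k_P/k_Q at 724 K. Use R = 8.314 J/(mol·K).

8.60

With equal orders, S_{P/Q} = k_P/k_Q = (A_P/A_Q)·exp[(E_Q−E_P)/(RT)].
(E_Q−E_P)/(RT) = (85.6−62.1)×10³/(8.314×724) = 23500/6019 = 3.904.
k_P/k_Q = (5.74×10^5/3.31×10^6)·exp(3.904) = 0.1734 × 49.60 = 8.60.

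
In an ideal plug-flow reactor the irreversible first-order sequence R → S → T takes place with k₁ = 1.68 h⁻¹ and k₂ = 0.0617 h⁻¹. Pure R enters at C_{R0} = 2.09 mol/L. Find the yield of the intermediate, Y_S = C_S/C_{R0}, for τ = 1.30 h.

0.841

Solving the coupled first-order balances gives C_S(τ) = [k₁/(k₂−k₁)]·C_{R0}·(e^(−k₁τ) − e^(−k₂τ)).
e^(−k₁τ) = e^(−1.68×1.30) = e^(−2.184) = 0.1126; e^(−k₂τ) = e^(−0.08021) = 0.9229.
C_S = 1.68×2.09/(0.0617−1.68) × (0.1126−0.9229) = (-2.170)×(-0.8103) = 1.758 mol/L.
Y_S = C_S/C_{R0} = 1.758/2.09 = 0.841.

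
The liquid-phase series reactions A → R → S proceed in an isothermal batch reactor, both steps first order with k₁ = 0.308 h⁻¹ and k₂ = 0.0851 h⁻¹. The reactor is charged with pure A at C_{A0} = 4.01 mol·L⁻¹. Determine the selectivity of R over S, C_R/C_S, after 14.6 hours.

0.633

For first-order series with pure A initially, C_R(t) = k₁C_{A0}/(k₂−k₁)·(e^(−k₁t) − e^(−k₂t)).
e^(−k₁t) = e^(−0.308×14.6) = e^(−4.497) = 0.01114; e^(−k₂t) = e^(−1.242) = 0.2887.
C_R = 0.308×4.01/(0.0851−0.308) × (0.01114−0.2887) = (-5.541)×(-0.2775) = 1.538 mol·L⁻¹.
C_A = C_{A0}e^(−k₁t) = 0.04469 mol·L⁻¹, so C_S = C_{A0}−C_A−C_R = 2.428 mol·L⁻¹; C_R/C_S = 0.633.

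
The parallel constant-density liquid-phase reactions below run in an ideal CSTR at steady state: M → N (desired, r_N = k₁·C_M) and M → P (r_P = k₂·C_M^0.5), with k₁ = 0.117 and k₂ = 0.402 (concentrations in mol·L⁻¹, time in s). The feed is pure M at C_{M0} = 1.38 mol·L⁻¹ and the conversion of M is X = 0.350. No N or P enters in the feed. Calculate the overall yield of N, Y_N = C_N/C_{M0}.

Exit C_M = C_{M0}(1−X) = 1.38×0.650 = 0.8970 mol·L⁻¹.
Rates in a CSTR are evaluated at the outlet concentration: r_N = 0.117×0.8970 = 0.1049, r_P = 0.402×0.8970^0.5 = 0.3807.
Fraction of consumed M going to N: r_N/(r_N+r_P) = 0.2161.
C_N = 0.2161·C_{M0}·X = 0.2161×1.38×0.350 = 0.104 mol·L⁻¹; Y_N = C_N/C_{M0} = 0.0756.

0.0756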